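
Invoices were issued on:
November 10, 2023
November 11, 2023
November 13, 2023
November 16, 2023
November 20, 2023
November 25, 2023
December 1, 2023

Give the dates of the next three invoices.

December 8, 2023; December 16, 2023; December 25, 2023

Gaps: 1, 2, 3, 4, 5, 6 days — each gap is 1 larger than the previous one.
Next gap: 7 days. December 1, 2023 + 7 days = December 8, 2023.
Next gap: 8 days. December 8, 2023 + 8 days = December 16, 2023.
Next gap: 9 days. December 16, 2023 + 9 days = December 25, 2023.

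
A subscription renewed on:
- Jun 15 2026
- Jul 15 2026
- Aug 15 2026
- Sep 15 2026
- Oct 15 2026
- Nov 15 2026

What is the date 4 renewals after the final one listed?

Gaps: 30, 31, 31, 30, 31 days — not constant. Every event is on the 15th of the month.
Pattern: the 15th of each month.
December 2026: Dec 15 2026.
Next: January 2027 → Jan 15 2027.
February 2027: Feb 15 2027.
March 2027: Mar 15 2027.

Mar 15 2027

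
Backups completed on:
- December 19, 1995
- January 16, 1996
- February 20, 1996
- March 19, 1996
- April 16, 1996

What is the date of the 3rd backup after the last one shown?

July 16, 1996

Gaps: 28, 35, 28, 28 days — a mix of 28 and 35. Every date is a Tuesday.
Each is the 3rd Tuesday of its month.
May 1996 — 3rd Tuesday is May 21, 1996.
3rd Tuesday of June 1996: June 18, 1996.
3rd Tuesday of July 1996: July 16, 1996.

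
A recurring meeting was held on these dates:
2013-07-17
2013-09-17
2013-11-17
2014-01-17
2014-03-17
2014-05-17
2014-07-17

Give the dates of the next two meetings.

Each date is the 17th; the gaps (62, 61, 61, 59, 61, 61) track the month lengths.
The rule is the 17th of every 2 months.
Next: September 2014 → 2014-09-17.
November 2014: 2014-11-17.

2014-09-17, 2014-11-17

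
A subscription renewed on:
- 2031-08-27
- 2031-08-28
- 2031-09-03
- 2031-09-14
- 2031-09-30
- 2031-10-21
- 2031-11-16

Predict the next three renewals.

2031-12-17, 2032-01-22, 2032-03-03

Intervals are 1, 6, 11, 16, 21, 26 days — an arithmetic progression with common difference 5.
Next gap: 31 days. 2031-11-16 + 31 days = 2031-12-17.
Next gap: 36 days. 2031-12-17 + 36 days = 2032-01-22.
Next gap: 41 days. 2032-01-22 + 41 days = 2032-03-03.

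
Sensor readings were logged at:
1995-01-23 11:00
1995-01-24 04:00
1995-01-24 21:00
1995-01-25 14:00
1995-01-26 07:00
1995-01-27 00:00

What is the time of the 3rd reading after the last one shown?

Gaps: 17, 17, 17, 17, 17 hours — each event is 17 hours after the previous one.
1995-01-27 00:00 + 17 h = 1995-01-27 17:00.
1995-01-27 17:00 + 17 h = 1995-01-28 10:00.
1995-01-28 10:00 + 17 h = 1995-01-29 03:00.

1995-01-29 03:00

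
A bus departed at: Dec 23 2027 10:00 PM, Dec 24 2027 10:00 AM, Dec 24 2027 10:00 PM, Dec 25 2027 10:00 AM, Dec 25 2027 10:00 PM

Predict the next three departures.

Dec 26 2027 10:00 AM, Dec 26 2027 10:00 PM, Dec 27 2027 10:00 AM

Gaps: 12, 12, 12, 12 hours — each event is 12 hours after the previous one.
Dec 25 2027 10:00 PM + 12 h = Dec 26 2027 10:00 AM.
Dec 26 2027 10:00 AM + 12 h = Dec 26 2027 10:00 PM.
Dec 26 2027 10:00 PM + 12 h = Dec 27 2027 10:00 AM.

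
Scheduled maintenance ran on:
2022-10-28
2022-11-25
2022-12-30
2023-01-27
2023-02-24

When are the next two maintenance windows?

2023-03-31, 2023-04-28

All Fridays; the gaps (28, 35, 28, 28) vary with month length.
This is the last Friday of each month.
Last Friday of March 2023: 2023-03-31.
Last Friday of April 2023: 2023-04-28.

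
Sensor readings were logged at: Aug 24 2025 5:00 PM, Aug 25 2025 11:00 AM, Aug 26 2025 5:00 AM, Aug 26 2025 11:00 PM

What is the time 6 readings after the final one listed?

Spacing: 18, 18, 18 h — constant 18 h.
Aug 26 2025 11:00 PM + 18 h = Aug 27 2025 5:00 PM.
Aug 27 2025 5:00 PM + 18 h = Aug 28 2025 11:00 AM.
Aug 28 2025 11:00 AM + 18 h = Aug 29 2025 5:00 AM.
Aug 29 2025 5:00 AM + 18 h = Aug 29 2025 11:00 PM.
Aug 29 2025 11:00 PM + 18 h = Aug 30 2025 5:00 PM.
Aug 30 2025 5:00 PM + 18 h = Aug 31 2025 11:00 AM.

Aug 31 2025 11:00 AM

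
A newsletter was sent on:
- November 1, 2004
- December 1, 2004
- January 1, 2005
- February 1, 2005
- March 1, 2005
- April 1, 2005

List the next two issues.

May 1, 2005; June 1, 2005

Each date is the 1st; the gaps (30, 31, 31, 28, 31) track the month lengths.
The rule is the 1st of each month.
Next: May 2005 → May 1, 2005.
Next: June 2005 → June 1, 2005.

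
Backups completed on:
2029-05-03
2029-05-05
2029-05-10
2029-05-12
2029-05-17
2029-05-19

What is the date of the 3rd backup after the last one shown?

Every event lands on a Thursday or Saturday (gaps cycle 2, 5, 2, 5, 2).
So the schedule is: every Thursday and Saturday.
Next Thursday: 2029-05-24.
Next Saturday: 2029-05-26.
The following Thursday is 2029-05-31.

2029-05-31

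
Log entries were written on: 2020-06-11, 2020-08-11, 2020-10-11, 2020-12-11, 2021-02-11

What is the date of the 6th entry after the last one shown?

2022-02-11

Gaps: 61, 61, 61, 62 days — not constant. Every event is on the 11th of the month.
Pattern: the 11th of every 2 months.
Next: April 2021 → 2021-04-11.
Next: June 2021 → 2021-06-11.
August 2021: 2021-08-11.
Next: October 2021 → 2021-10-11.
December 2021: 2021-12-11.
Next: February 2022 → 2022-02-11.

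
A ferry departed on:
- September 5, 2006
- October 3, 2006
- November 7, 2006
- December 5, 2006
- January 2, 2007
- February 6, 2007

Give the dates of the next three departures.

March 6, 2007; April 3, 2007; May 1, 2007

These are Tuesdays at 28- or 35-day spacing (28, 35, 28, 28, 35).
The pattern: 1st Tuesday of the month.
1st Tuesday of March 2007: March 6, 2007.
1st Tuesday of April 2007: April 3, 2007.
1st Tuesday of May 2007: May 1, 2007.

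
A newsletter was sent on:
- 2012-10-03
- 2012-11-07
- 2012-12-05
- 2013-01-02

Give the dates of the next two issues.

2013-02-06, 2013-03-06

Gaps: 35, 28, 28 days — a mix of 28 and 35. Every date is a Wednesday.
Each is the 1st Wednesday of its month.
1st Wednesday of February 2013: 2013-02-06.
March 2013 — 1st Wednesday is 2013-03-06.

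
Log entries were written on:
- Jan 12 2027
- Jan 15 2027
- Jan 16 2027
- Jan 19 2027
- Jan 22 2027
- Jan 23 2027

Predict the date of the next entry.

Jan 26 2027

Gaps: 3, 1, 3, 3, 1 days — not constant, but cyclic with period 3.
The events fall on every Tuesday, Friday and Saturday.
Next Tuesday: Jan 26 2027.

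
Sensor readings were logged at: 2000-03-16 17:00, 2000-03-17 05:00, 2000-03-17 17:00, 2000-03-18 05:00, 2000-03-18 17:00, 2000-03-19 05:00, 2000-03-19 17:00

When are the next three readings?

2000-03-20 05:00, 2000-03-20 17:00, 2000-03-21 05:00

Gaps: 12, 12, 12, 12, 12, 12 hours — each event is 12 hours after the previous one.
2000-03-19 17:00 + 12 h = 2000-03-20 05:00.
2000-03-20 05:00 + 12 h = 2000-03-20 17:00.
2000-03-20 17:00 + 12 h = 2000-03-21 05:00.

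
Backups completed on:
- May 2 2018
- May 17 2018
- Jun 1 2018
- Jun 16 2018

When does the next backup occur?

Gaps between consecutive events: 15, 15, 15 days — a constant 15-day interval.
Jun 16 2018 + 15 days = Jul 1 2018.

Jul 1 2018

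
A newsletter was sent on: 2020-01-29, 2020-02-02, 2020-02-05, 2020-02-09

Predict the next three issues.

2020-02-12, 2020-02-16, 2020-02-19

Gaps: 4, 3, 4 days — not constant, but cyclic with period 2.
The events fall on every Wednesday and Sunday.
Next Wednesday: 2020-02-12.
Next Sunday: 2020-02-16.
The following Wednesday is 2020-02-19.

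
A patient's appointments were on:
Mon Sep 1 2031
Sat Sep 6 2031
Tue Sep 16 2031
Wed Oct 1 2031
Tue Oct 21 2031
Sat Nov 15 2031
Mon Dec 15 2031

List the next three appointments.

Mon Jan 19 2032, Sat Feb 28 2032, Tue Apr 13 2032

Intervals are 5, 10, 15, 20, 25, 30 days — an arithmetic progression with common difference 5.
Next gap: 35 days. Mon Dec 15 2031 + 35 days = Mon Jan 19 2032.
Next gap: 40 days. Mon Jan 19 2032 + 40 days = Sat Feb 28 2032.
Next gap: 45 days. Sat Feb 28 2032 + 45 days = Tue Apr 13 2032.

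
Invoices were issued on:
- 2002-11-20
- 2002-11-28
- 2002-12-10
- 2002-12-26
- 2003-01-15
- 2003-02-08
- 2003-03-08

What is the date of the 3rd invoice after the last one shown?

2003-06-24

Intervals are 8, 12, 16, 20, 24, 28 days — an arithmetic progression with common difference 4.
Next gap: 32 days. 2003-03-08 + 32 days = 2003-04-09.
Next gap: 36 days. 2003-04-09 + 36 days = 2003-05-15.
Next gap: 40 days. 2003-05-15 + 40 days = 2003-06-24.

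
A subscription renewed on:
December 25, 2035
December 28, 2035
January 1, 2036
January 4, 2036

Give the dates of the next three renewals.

January 8, 2036; January 11, 2036; January 15, 2036

Gaps: 3, 4, 3 days — not constant, but cyclic with period 2.
The events fall on every Tuesday and Friday.
Next Tuesday: January 8, 2036.
The following Friday is January 11, 2036.
The following Tuesday is January 15, 2036.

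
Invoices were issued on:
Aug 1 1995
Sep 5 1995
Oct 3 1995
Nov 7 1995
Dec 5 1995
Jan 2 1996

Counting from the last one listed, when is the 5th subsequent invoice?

Jun 4 1996

Gaps: 35, 28, 35, 28, 28 days — a mix of 28 and 35. Every date is a Tuesday.
Each is the 1st Tuesday of its month.
February 1996 — 1st Tuesday is Feb 6 1996.
1st Tuesday of March 1996: Mar 5 1996.
1st Tuesday of April 1996: Apr 2 1996.
May 1996 — 1st Tuesday is May 7 1996.
June 1996 — 1st Tuesday is Jun 4 1996.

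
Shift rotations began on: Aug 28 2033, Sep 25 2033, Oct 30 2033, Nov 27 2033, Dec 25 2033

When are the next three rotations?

All Sundays; the gaps (28, 35, 28, 28) vary with month length.
This is the last Sunday of each month.
January 2034 ends with Sunday Jan 29 2034.
February 2034 ends with Sunday Feb 26 2034.
March 2034 ends with Sunday Mar 26 2034.

Jan 29 2034, Feb 26 2034, Mar 26 2034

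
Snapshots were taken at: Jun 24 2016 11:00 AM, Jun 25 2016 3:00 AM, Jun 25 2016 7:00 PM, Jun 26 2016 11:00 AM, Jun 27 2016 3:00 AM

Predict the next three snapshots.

Gaps: 16, 16, 16, 16 hours — each event is 16 hours after the previous one.
Jun 27 2016 3:00 AM + 16 h = Jun 27 2016 7:00 PM.
Jun 27 2016 7:00 PM + 16 h = Jun 28 2016 11:00 AM.
Jun 28 2016 11:00 AM + 16 h = Jun 29 2016 3:00 AM.

Jun 27 2016 7:00 PM, Jun 28 2016 11:00 AM, Jun 29 2016 3:00 AM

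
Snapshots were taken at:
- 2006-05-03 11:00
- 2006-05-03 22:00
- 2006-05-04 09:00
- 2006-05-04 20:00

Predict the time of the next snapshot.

Spacing: 11, 11, 11 h — constant 11 h.
2006-05-04 20:00 + 11 h = 2006-05-05 07:00.

2006-05-05 07:00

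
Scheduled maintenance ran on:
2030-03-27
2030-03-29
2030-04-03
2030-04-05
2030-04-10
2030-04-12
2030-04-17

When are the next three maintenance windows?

Every event lands on a Wednesday or Friday (gaps cycle 2, 5, 2, 5, 2, 5).
So the schedule is: every Wednesday and Friday.
The following Friday is 2030-04-19.
Next Wednesday: 2030-04-24.
Next Friday: 2030-04-26.

2030-04-19, 2030-04-24, 2030-04-26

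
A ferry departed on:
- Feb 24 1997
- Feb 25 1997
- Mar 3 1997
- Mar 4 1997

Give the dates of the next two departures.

Gaps: 1, 6, 1 days — not constant, but cyclic with period 2.
The events fall on every Monday and Tuesday.
The following Monday is Mar 10 1997.
Next Tuesday: Mar 11 1997.

Mar 10 1997, Mar 11 1997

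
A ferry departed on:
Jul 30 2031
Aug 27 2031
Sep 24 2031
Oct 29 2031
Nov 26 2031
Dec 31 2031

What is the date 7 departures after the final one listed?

These are Wednesdays with 28, 28, 35, 28, 35-day gaps.
Each is the final Wednesday of its month — Jul 30 2031 is past the 28th, so '4th Wednesday' doesn't fit.
Last Wednesday of January 2032: Jan 28 2032.
Last Wednesday of February 2032: Feb 25 2032.
March 2032 ends with Wednesday Mar 31 2032.
Last Wednesday of April 2032: Apr 28 2032.
May 2032 ends with Wednesday May 26 2032.
Last Wednesday of June 2032: Jun 30 2032.
Last Wednesday of July 2032: Jul 28 2032.

Jul 28 2032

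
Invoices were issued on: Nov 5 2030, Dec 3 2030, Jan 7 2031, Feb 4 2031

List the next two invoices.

Mar 4 2031, Apr 1 2031

All dates are Tuesdays, 28, 35, 28 days apart.
Specifically, the 1st Tuesday of each month.
1st Tuesday of March 2031: Mar 4 2031.
April 2031 — 1st Tuesday is Apr 1 2031.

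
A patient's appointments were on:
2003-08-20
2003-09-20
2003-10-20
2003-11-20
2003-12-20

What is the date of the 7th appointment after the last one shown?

The day-of-month is always 20 (31, 30, 31, 30 days between events).
So this recurs on the 20th of each month.
Next: January 2004 → 2004-01-20.
Next: February 2004 → 2004-02-20.
March 2004: 2004-03-20.
April 2004: 2004-04-20.
May 2004: 2004-05-20.
Next: June 2004 → 2004-06-20.
Next: July 2004 → 2004-07-20.

2004-07-20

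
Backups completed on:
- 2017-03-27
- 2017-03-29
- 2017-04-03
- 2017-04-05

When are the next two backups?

Every event lands on a Monday or Wednesday (gaps cycle 2, 5, 2).
So the schedule is: every Monday and Wednesday.
Next Monday: 2017-04-10.
Next Wednesday: 2017-04-12.

2017-04-10, 2017-04-12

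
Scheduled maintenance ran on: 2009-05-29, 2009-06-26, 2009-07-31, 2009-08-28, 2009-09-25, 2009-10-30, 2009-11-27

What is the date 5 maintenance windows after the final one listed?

2010-04-30

These are Fridays with 28, 35, 28, 28, 35, 28-day gaps.
Each is the final Friday of its month — 2009-05-29 is past the 28th, so '4th Friday' doesn't fit.
Last Friday of December 2009: 2009-12-25.
Last Friday of January 2010: 2010-01-29.
February 2010 ends with Friday 2010-02-26.
March 2010 ends with Friday 2010-03-26.
April 2010 ends with Friday 2010-04-30.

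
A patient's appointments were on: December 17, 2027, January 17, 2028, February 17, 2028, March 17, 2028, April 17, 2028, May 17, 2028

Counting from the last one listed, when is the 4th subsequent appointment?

September 17, 2028

The day-of-month is always 17 (31, 31, 29, 31, 30 days between events).
So this recurs on the 17th of each month.
Next: June 2028 → June 17, 2028.
Next: July 2028 → July 17, 2028.
Next: August 2028 → August 17, 2028.
Next: September 2028 → September 17, 2028.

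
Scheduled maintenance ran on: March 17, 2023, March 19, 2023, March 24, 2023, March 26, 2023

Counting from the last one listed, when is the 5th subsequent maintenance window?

April 14, 2023

The gap pattern 2, 5, 2 repeats every 2 events.
These are the Fridays and Sundays of each week.
The following Friday is March 31, 2023.
The following Sunday is April 2, 2023.
The following Friday is April 7, 2023.
The following Sunday is April 9, 2023.
Next Friday: April 14, 2023.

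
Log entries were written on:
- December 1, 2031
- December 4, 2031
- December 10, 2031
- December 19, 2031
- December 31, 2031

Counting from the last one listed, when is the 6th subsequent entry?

Intervals are 3, 6, 9, 12 days — an arithmetic progression with common difference 3.
Next gap: 15 days. December 31, 2031 + 15 days = January 15, 2032.
Next gap: 18 days. January 15, 2032 + 18 days = February 2, 2032.
Next gap: 21 days. February 2, 2032 + 21 days = February 23, 2032.
Next gap: 24 days. February 23, 2032 + 24 days = March 18, 2032.
Next gap: 27 days. March 18, 2032 + 27 days = April 14, 2032.
Next gap: 30 days. April 14, 2032 + 30 days = May 14, 2032.

May 14, 2032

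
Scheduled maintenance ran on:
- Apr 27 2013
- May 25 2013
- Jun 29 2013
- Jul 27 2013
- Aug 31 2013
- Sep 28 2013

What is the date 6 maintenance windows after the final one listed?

All Saturdays; the gaps (28, 35, 28, 35, 28) vary with month length.
This is the last Saturday of each month.
Last Saturday of October 2013: Oct 26 2013.
Last Saturday of November 2013: Nov 30 2013.
Last Saturday of December 2013: Dec 28 2013.
Last Saturday of January 2014: Jan 25 2014.
February 2014 ends with Saturday Feb 22 2014.
Last Saturday of March 2014: Mar 29 2014.

Mar 29 2014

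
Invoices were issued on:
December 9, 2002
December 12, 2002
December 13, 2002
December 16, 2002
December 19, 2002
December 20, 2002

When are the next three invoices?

Every event lands on a Monday or Thursday or Friday (gaps cycle 3, 1, 3, 3, 1).
So the schedule is: every Monday, Thursday and Friday.
Next Monday: December 23, 2002.
Next Thursday: December 26, 2002.
Next Friday: December 27, 2002.

December 23, 2002; December 26, 2002; December 27, 2002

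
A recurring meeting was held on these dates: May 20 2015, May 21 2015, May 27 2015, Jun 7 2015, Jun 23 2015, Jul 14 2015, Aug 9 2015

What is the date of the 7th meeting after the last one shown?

Jun 26 2016

Intervals are 1, 6, 11, 16, 21, 26 days — an arithmetic progression with common difference 5.
Next gap: 31 days. Aug 9 2015 + 31 days = Sep 9 2015.
Next gap: 36 days. Sep 9 2015 + 36 days = Oct 15 2015.
Next gap: 41 days. Oct 15 2015 + 41 days = Nov 25 2015.
Next gap: 46 days. Nov 25 2015 + 46 days = Jan 10 2016.
Next gap: 51 days. Jan 10 2016 + 51 days = Mar 1 2016.
Next gap: 56 days. Mar 1 2016 + 56 days = Apr 26 2016.
Next gap: 61 days. Apr 26 2016 + 61 days = Jun 26 2016.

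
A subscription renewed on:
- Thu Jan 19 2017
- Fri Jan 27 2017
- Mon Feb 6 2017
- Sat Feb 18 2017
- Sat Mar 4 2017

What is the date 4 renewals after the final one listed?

Intervals are 8, 10, 12, 14 days — an arithmetic progression with common difference 2.
Next gap: 16 days. Sat Mar 4 2017 + 16 days = Mon Mar 20 2017.
Next gap: 18 days. Mon Mar 20 2017 + 18 days = Fri Apr 7 2017.
Next gap: 20 days. Fri Apr 7 2017 + 20 days = Thu Apr 27 2017.
Next gap: 22 days. Thu Apr 27 2017 + 22 days = Fri May 19 2017.

Fri May 19 2017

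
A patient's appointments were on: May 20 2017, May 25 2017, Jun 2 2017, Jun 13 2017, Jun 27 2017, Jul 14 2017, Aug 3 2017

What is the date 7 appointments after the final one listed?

Mar 15 2018

Intervals are 5, 8, 11, 14, 17, 20 days — an arithmetic progression with common difference 3.
Next gap: 23 days. Aug 3 2017 + 23 days = Aug 26 2017.
Next gap: 26 days. Aug 26 2017 + 26 days = Sep 21 2017.
Next gap: 29 days. Sep 21 2017 + 29 days = Oct 20 2017.
Next gap: 32 days. Oct 20 2017 + 32 days = Nov 21 2017.
Next gap: 35 days. Nov 21 2017 + 35 days = Dec 26 2017.
Next gap: 38 days. Dec 26 2017 + 38 days = Feb 2 2018.
Next gap: 41 days. Feb 2 2018 + 41 days = Mar 15 2018.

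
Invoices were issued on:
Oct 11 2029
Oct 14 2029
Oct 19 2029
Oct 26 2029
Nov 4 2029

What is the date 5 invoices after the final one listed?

Jan 18 2030

Gaps: 3, 5, 7, 9 days — each gap is 2 larger than the previous one.
Next gap: 11 days. Nov 4 2029 + 11 days = Nov 15 2029.
Next gap: 13 days. Nov 15 2029 + 13 days = Nov 28 2029.
Next gap: 15 days. Nov 28 2029 + 15 days = Dec 13 2029.
Next gap: 17 days. Dec 13 2029 + 17 days = Dec 30 2029.
Next gap: 19 days. Dec 30 2029 + 19 days = Jan 18 2030.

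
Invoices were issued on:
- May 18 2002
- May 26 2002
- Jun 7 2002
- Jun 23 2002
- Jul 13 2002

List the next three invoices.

Aug 6 2002, Sep 3 2002, Oct 5 2002

Gaps: 8, 12, 16, 20 days — each gap is 4 larger than the previous one.
Next gap: 24 days. Jul 13 2002 + 24 days = Aug 6 2002.
Next gap: 28 days. Aug 6 2002 + 28 days = Sep 3 2002.
Next gap: 32 days. Sep 3 2002 + 32 days = Oct 5 2002.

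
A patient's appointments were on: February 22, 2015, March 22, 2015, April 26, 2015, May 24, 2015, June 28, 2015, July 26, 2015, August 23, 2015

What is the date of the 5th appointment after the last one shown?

These are Sundays at 28- or 35-day spacing (28, 35, 28, 35, 28, 28).
The pattern: 4th Sunday of the month.
4th Sunday of September 2015: September 27, 2015.
October 2015 — 4th Sunday is October 25, 2015.
November 2015 — 4th Sunday is November 22, 2015.
4th Sunday of December 2015: December 27, 2015.
January 2016 — 4th Sunday is January 24, 2016.

January 24, 2016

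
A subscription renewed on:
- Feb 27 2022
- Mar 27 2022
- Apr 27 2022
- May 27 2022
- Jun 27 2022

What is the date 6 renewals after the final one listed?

Dec 27 2022

Gaps: 28, 31, 30, 31 days — not constant. Every event is on the 27th of the month.
Pattern: the 27th of each month.
July 2022: Jul 27 2022.
August 2022: Aug 27 2022.
September 2022: Sep 27 2022.
October 2022: Oct 27 2022.
Next: November 2022 → Nov 27 2022.
Next: December 2022 → Dec 27 2022.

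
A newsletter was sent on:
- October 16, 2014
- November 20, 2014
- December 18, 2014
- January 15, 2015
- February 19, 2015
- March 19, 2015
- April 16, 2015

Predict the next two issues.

These are Thursdays at 28- or 35-day spacing (35, 28, 28, 35, 28, 28).
The pattern: 3rd Thursday of the month.
3rd Thursday of May 2015: May 21, 2015.
3rd Thursday of June 2015: June 18, 2015.

May 21, 2015; June 18, 2015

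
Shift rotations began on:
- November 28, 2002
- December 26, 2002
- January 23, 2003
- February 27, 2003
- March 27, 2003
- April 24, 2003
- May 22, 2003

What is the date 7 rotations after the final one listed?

December 25, 2003

These are Thursdays at 28- or 35-day spacing (28, 28, 35, 28, 28, 28).
The pattern: 4th Thursday of the month.
4th Thursday of June 2003: June 26, 2003.
July 2003 — 4th Thursday is July 24, 2003.
August 2003 — 4th Thursday is August 28, 2003.
September 2003 — 4th Thursday is September 25, 2003.
4th Thursday of October 2003: October 23, 2003.
November 2003 — 4th Thursday is November 27, 2003.
December 2003 — 4th Thursday is December 25, 2003.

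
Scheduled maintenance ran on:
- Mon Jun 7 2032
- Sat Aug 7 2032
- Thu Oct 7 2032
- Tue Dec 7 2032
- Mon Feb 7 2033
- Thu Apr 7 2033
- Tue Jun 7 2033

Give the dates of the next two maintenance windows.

Gaps: 61, 61, 61, 62, 59, 61 days — not constant. Every event is on the 7th of the month.
Pattern: the 7th of every 2 months.
August 2033: Sun Aug 7 2033.
October 2033: Fri Oct 7 2033.

Sun Aug 7 2033, Fri Oct 7 2033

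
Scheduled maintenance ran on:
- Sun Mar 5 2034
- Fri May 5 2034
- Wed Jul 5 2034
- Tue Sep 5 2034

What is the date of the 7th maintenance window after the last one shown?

Gaps: 61, 61, 62 days — not constant. Every event is on the 5th of the month.
Pattern: the 5th of every 2 months.
Next: November 2034 → Sun Nov 5 2034.
Next: January 2035 → Fri Jan 5 2035.
March 2035: Mon Mar 5 2035.
May 2035: Sat May 5 2035.
Next: July 2035 → Thu Jul 5 2035.
Next: September 2035 → Wed Sep 5 2035.
Next: November 2035 → Mon Nov 5 2035.

Mon Nov 5 2035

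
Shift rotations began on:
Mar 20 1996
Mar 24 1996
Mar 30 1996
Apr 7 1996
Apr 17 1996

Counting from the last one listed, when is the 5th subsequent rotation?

Intervals are 4, 6, 8, 10 days — an arithmetic progression with common difference 2.
Next gap: 12 days. Apr 17 1996 + 12 days = Apr 29 1996.
Next gap: 14 days. Apr 29 1996 + 14 days = May 13 1996.
Next gap: 16 days. May 13 1996 + 16 days = May 29 1996.
Next gap: 18 days. May 29 1996 + 18 days = Jun 16 1996.
Next gap: 20 days. Jun 16 1996 + 20 days = Jul 6 1996.

Jul 6 1996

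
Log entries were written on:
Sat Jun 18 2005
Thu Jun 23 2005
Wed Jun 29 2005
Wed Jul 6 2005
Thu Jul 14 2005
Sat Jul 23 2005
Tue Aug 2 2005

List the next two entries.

Gaps: 5, 6, 7, 8, 9, 10 days — each gap is 1 larger than the previous one.
Next gap: 11 days. Tue Aug 2 2005 + 11 days = Sat Aug 13 2005.
Next gap: 12 days. Sat Aug 13 2005 + 12 days = Thu Aug 25 2005.

Sat Aug 13 2005, Thu Aug 25 2005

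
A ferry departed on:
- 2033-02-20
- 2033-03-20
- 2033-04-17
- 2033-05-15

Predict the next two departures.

Gaps between consecutive events: 28, 28, 28 days — a constant 28-day interval.
2033-05-15 + 28 days = 2033-06-12.
2033-06-12 + 28 days = 2033-07-10.

2033-06-12, 2033-07-10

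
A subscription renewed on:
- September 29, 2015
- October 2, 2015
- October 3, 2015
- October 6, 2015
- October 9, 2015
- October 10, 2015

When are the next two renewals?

October 13, 2015; October 16, 2015

The gap pattern 3, 1, 3, 3, 1 repeats every 3 events.
These are the Tuesdays, Fridays and Saturdays of each week.
Next Tuesday: October 13, 2015.
The following Friday is October 16, 2015.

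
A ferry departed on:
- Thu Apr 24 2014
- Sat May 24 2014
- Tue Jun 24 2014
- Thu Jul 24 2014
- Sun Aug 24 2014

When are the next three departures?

Wed Sep 24 2014, Fri Oct 24 2014, Mon Nov 24 2014

Gaps: 30, 31, 30, 31 days — not constant. Every event is on the 24th of the month.
Pattern: the 24th of each month.
September 2014: Wed Sep 24 2014.
October 2014: Fri Oct 24 2014.
Next: November 2014 → Mon Nov 24 2014.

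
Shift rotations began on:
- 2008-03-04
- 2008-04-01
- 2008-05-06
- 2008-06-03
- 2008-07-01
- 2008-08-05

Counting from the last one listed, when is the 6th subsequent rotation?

These are Tuesdays at 28- or 35-day spacing (28, 35, 28, 28, 35).
The pattern: 1st Tuesday of the month.
1st Tuesday of September 2008: 2008-09-02.
1st Tuesday of October 2008: 2008-10-07.
November 2008 — 1st Tuesday is 2008-11-04.
December 2008 — 1st Tuesday is 2008-12-02.
January 2009 — 1st Tuesday is 2009-01-06.
February 2009 — 1st Tuesday is 2009-02-03.

2009-02-03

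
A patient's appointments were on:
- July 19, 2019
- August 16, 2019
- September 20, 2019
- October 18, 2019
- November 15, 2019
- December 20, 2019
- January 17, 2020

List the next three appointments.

February 21, 2020; March 20, 2020; April 17, 2020

Gaps: 28, 35, 28, 28, 35, 28 days — a mix of 28 and 35. Every date is a Friday.
Each is the 3rd Friday of its month.
3rd Friday of February 2020: February 21, 2020.
March 2020 — 3rd Friday is March 20, 2020.
April 2020 — 3rd Friday is April 17, 2020.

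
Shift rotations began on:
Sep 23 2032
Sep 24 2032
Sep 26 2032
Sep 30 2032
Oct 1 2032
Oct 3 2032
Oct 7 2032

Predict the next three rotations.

Oct 8 2032, Oct 10 2032, Oct 14 2032

Every event lands on a Thursday or Friday or Sunday (gaps cycle 1, 2, 4, 1, 2, 4).
So the schedule is: every Thursday, Friday and Sunday.
The following Friday is Oct 8 2032.
Next Sunday: Oct 10 2032.
Next Thursday: Oct 14 2032.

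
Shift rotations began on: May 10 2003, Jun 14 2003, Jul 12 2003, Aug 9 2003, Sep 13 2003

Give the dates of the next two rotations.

These are Saturdays at 28- or 35-day spacing (35, 28, 28, 35).
The pattern: 2nd Saturday of the month.
October 2003 — 2nd Saturday is Oct 11 2003.
November 2003 — 2nd Saturday is Nov 8 2003.

Oct 11 2003, Nov 8 2003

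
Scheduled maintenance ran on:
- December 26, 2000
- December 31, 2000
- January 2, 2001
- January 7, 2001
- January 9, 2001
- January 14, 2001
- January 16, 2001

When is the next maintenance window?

Gaps: 5, 2, 5, 2, 5, 2 days — not constant, but cyclic with period 2.
The events fall on every Tuesday and Sunday.
The following Sunday is January 21, 2001.

January 21, 2001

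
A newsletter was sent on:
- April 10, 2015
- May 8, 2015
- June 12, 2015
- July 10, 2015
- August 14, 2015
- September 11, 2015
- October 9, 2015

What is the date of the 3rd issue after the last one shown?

January 8, 2016

These are Fridays at 28- or 35-day spacing (28, 35, 28, 35, 28, 28).
The pattern: 2nd Friday of the month.
November 2015 — 2nd Friday is November 13, 2015.
December 2015 — 2nd Friday is December 11, 2015.
January 2016 — 2nd Friday is January 8, 2016.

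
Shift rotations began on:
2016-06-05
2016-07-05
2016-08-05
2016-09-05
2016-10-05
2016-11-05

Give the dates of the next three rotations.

Each date is the 5th; the gaps (30, 31, 31, 30, 31) track the month lengths.
The rule is the 5th of each month.
December 2016: 2016-12-05.
January 2017: 2017-01-05.
Next: February 2017 → 2017-02-05.

2016-12-05, 2017-01-05, 2017-02-05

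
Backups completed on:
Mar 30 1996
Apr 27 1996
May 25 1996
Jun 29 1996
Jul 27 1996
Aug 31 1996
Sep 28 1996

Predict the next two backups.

Oct 26 1996, Nov 30 1996

All Saturdays; the gaps (28, 28, 35, 28, 35, 28) vary with month length.
This is the last Saturday of each month.
October 1996 ends with Saturday Oct 26 1996.
November 1996 ends with Saturday Nov 30 1996.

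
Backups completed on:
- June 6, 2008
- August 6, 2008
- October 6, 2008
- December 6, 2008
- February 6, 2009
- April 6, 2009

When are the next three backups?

Gaps: 61, 61, 61, 62, 59 days — not constant. Every event is on the 6th of the month.
Pattern: the 6th of every 2 months.
Next: June 2009 → June 6, 2009.
Next: August 2009 → August 6, 2009.
Next: October 2009 → October 6, 2009.

June 6, 2009; August 6, 2009; October 6, 2009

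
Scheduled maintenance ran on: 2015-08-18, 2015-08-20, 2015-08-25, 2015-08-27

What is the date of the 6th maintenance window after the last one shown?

2015-09-17

Gaps: 2, 5, 2 days — not constant, but cyclic with period 2.
The events fall on every Tuesday and Thursday.
The following Tuesday is 2015-09-01.
The following Thursday is 2015-09-03.
The following Tuesday is 2015-09-08.
The following Thursday is 2015-09-10.
The following Tuesday is 2015-09-15.
Next Thursday: 2015-09-17.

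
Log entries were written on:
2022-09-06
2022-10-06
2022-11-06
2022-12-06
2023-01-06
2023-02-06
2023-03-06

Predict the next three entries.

2023-04-06, 2023-05-06, 2023-06-06

The day-of-month is always 6 (30, 31, 30, 31, 31, 28 days between events).
So this recurs on the 6th of each month.
April 2023: 2023-04-06.
Next: May 2023 → 2023-05-06.
June 2023: 2023-06-06.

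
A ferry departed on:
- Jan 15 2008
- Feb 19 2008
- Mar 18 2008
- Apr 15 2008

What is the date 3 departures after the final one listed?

Jul 15 2008

All dates are Tuesdays, 35, 28, 28 days apart.
Specifically, the 3rd Tuesday of each month.
3rd Tuesday of May 2008: May 20 2008.
3rd Tuesday of June 2008: Jun 17 2008.
July 2008 — 3rd Tuesday is Jul 15 2008.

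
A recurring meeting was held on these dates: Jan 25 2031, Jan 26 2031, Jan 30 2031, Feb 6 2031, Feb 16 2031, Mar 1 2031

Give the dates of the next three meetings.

Mar 17 2031, Apr 5 2031, Apr 27 2031

Gaps: 1, 4, 7, 10, 13 days — each gap is 3 larger than the previous one.
Next gap: 16 days. Mar 1 2031 + 16 days = Mar 17 2031.
Next gap: 19 days. Mar 17 2031 + 19 days = Apr 5 2031.
Next gap: 22 days. Apr 5 2031 + 22 days = Apr 27 2031.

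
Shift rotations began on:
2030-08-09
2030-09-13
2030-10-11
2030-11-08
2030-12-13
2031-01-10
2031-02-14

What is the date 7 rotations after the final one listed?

2031-09-12

These are Fridays at 28- or 35-day spacing (35, 28, 28, 35, 28, 35).
The pattern: 2nd Friday of the month.
March 2031 — 2nd Friday is 2031-03-14.
2nd Friday of April 2031: 2031-04-11.
May 2031 — 2nd Friday is 2031-05-09.
June 2031 — 2nd Friday is 2031-06-13.
2nd Friday of July 2031: 2031-07-11.
2nd Friday of August 2031: 2031-08-08.
2nd Friday of September 2031: 2031-09-12.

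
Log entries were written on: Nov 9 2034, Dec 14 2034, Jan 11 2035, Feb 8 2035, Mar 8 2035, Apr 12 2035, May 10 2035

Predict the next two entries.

Jun 14 2035, Jul 12 2035

These are Thursdays at 28- or 35-day spacing (35, 28, 28, 28, 35, 28).
The pattern: 2nd Thursday of the month.
June 2035 — 2nd Thursday is Jun 14 2035.
July 2035 — 2nd Thursday is Jul 12 2035.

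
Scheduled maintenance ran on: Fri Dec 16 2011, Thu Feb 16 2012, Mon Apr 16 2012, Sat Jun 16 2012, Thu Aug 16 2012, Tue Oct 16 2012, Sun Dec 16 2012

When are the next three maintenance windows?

Sat Feb 16 2013, Tue Apr 16 2013, Sun Jun 16 2013

The day-of-month is always 16 (62, 60, 61, 61, 61, 61 days between events).
So this recurs on the 16th of every 2 months.
February 2013: Sat Feb 16 2013.
April 2013: Tue Apr 16 2013.
June 2013: Sun Jun 16 2013.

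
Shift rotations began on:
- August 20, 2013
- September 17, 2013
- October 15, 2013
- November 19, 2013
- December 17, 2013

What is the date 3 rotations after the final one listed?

March 18, 2014

Gaps: 28, 28, 35, 28 days — a mix of 28 and 35. Every date is a Tuesday.
Each is the 3rd Tuesday of its month.
3rd Tuesday of January 2014: January 21, 2014.
February 2014 — 3rd Tuesday is February 18, 2014.
3rd Tuesday of March 2014: March 18, 2014.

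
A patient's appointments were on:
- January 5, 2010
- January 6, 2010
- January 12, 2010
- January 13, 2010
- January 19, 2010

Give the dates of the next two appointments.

January 20, 2010; January 26, 2010

The gap pattern 1, 6, 1, 6 repeats every 2 events.
These are the Tuesdays and Wednesdays of each week.
The following Wednesday is January 20, 2010.
The following Tuesday is January 26, 2010.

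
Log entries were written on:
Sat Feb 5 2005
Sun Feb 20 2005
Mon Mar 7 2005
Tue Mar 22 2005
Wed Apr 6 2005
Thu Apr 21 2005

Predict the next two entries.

Fri May 6 2005, Sat May 21 2005

The spacing is 15, 15, 15, 15, 15 days — always 15 days.
Thu Apr 21 2005 + 15 days = Fri May 6 2005.
Fri May 6 2005 + 15 days = Sat May 21 2005.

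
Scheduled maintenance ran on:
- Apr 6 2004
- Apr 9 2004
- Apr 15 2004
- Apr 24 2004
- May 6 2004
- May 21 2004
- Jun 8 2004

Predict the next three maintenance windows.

The spacing grows by 3 each time: 3, 6, 9, 12, 15, 18 days.
Next gap: 21 days. Jun 8 2004 + 21 days = Jun 29 2004.
Next gap: 24 days. Jun 29 2004 + 24 days = Jul 23 2004.
Next gap: 27 days. Jul 23 2004 + 27 days = Aug 19 2004.

Jun 29 2004, Jul 23 2004, Aug 19 2004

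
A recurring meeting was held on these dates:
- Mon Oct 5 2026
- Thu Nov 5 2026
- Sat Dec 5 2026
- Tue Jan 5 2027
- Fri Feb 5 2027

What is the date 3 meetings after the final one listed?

The day-of-month is always 5 (31, 30, 31, 31 days between events).
So this recurs on the 5th of each month.
March 2027: Fri Mar 5 2027.
Next: April 2027 → Mon Apr 5 2027.
May 2027: Wed May 5 2027.

Wed May 5 2027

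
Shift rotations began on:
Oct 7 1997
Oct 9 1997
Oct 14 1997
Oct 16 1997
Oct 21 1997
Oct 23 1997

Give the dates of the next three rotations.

The gap pattern 2, 5, 2, 5, 2 repeats every 2 events.
These are the Tuesdays and Thursdays of each week.
The following Tuesday is Oct 28 1997.
Next Thursday: Oct 30 1997.
Next Tuesday: Nov 4 1997.

Oct 28 1997, Oct 30 1997, Nov 4 1997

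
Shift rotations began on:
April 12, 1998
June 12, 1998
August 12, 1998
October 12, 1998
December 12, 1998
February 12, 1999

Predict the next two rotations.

Each date is the 12th; the gaps (61, 61, 61, 61, 62) track the month lengths.
The rule is the 12th of every 2 months.
April 1999: April 12, 1999.
June 1999: June 12, 1999.

April 12, 1999; June 12, 1999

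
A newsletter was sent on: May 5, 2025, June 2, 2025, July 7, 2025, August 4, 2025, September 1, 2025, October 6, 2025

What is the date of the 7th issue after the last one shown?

May 4, 2026

Gaps: 28, 35, 28, 28, 35 days — a mix of 28 and 35. Every date is a Monday.
Each is the 1st Monday of its month.
1st Monday of November 2025: November 3, 2025.
1st Monday of December 2025: December 1, 2025.
1st Monday of January 2026: January 5, 2026.
February 2026 — 1st Monday is February 2, 2026.
March 2026 — 1st Monday is March 2, 2026.
1st Monday of April 2026: April 6, 2026.
May 2026 — 1st Monday is May 4, 2026.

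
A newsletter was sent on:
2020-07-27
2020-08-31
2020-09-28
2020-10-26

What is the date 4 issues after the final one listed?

2021-02-22

All Mondays; the gaps (35, 28, 28) vary with month length.
This is the last Monday of each month.
November 2020 ends with Monday 2020-11-30.
December 2020 ends with Monday 2020-12-28.
January 2021 ends with Monday 2021-01-25.
February 2021 ends with Monday 2021-02-22.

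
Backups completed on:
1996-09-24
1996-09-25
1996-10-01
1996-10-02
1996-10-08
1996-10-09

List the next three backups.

The gap pattern 1, 6, 1, 6, 1 repeats every 2 events.
These are the Tuesdays and Wednesdays of each week.
The following Tuesday is 1996-10-15.
Next Wednesday: 1996-10-16.
Next Tuesday: 1996-10-22.

1996-10-15, 1996-10-16, 1996-10-22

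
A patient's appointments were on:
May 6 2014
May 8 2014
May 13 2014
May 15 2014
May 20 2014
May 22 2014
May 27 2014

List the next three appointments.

May 29 2014, Jun 3 2014, Jun 5 2014

Every event lands on a Tuesday or Thursday (gaps cycle 2, 5, 2, 5, 2, 5).
So the schedule is: every Tuesday and Thursday.
The following Thursday is May 29 2014.
The following Tuesday is Jun 3 2014.
Next Thursday: Jun 5 2014.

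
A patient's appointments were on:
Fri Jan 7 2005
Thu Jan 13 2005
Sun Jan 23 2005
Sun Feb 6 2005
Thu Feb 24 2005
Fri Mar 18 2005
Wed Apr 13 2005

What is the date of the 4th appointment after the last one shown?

Intervals are 6, 10, 14, 18, 22, 26 days — an arithmetic progression with common difference 4.
Next gap: 30 days. Wed Apr 13 2005 + 30 days = Fri May 13 2005.
Next gap: 34 days. Fri May 13 2005 + 34 days = Thu Jun 16 2005.
Next gap: 38 days. Thu Jun 16 2005 + 38 days = Sun Jul 24 2005.
Next gap: 42 days. Sun Jul 24 2005 + 42 days = Sun Sep 4 2005.

Sun Sep 4 2005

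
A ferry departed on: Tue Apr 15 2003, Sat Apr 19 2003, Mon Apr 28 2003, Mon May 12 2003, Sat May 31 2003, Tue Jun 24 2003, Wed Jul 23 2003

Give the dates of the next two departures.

Tue Aug 26 2003, Sat Oct 4 2003

The spacing grows by 5 each time: 4, 9, 14, 19, 24, 29 days.
Next gap: 34 days. Wed Jul 23 2003 + 34 days = Tue Aug 26 2003.
Next gap: 39 days. Tue Aug 26 2003 + 39 days = Sat Oct 4 2003.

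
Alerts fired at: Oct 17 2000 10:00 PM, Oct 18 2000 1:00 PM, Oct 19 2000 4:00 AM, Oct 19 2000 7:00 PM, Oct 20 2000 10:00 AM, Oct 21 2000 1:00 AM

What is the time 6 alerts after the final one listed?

Spacing: 15, 15, 15, 15, 15 h — constant 15 h.
Oct 21 2000 1:00 AM + 15 h = Oct 21 2000 4:00 PM.
Oct 21 2000 4:00 PM + 15 h = Oct 22 2000 7:00 AM.
Oct 22 2000 7:00 AM + 15 h = Oct 22 2000 10:00 PM.
Oct 22 2000 10:00 PM + 15 h = Oct 23 2000 1:00 PM.
Oct 23 2000 1:00 PM + 15 h = Oct 24 2000 4:00 AM.
Oct 24 2000 4:00 AM + 15 h = Oct 24 2000 7:00 PM.

Oct 24 2000 7:00 PM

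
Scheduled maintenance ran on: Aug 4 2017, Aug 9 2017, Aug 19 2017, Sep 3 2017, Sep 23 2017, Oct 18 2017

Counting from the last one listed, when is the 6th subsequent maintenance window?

Jun 30 2018

The spacing grows by 5 each time: 5, 10, 15, 20, 25 days.
Next gap: 30 days. Oct 18 2017 + 30 days = Nov 17 2017.
Next gap: 35 days. Nov 17 2017 + 35 days = Dec 22 2017.
Next gap: 40 days. Dec 22 2017 + 40 days = Jan 31 2018.
Next gap: 45 days. Jan 31 2018 + 45 days = Mar 17 2018.
Next gap: 50 days. Mar 17 2018 + 50 days = May 6 2018.
Next gap: 55 days. May 6 2018 + 55 days = Jun 30 2018.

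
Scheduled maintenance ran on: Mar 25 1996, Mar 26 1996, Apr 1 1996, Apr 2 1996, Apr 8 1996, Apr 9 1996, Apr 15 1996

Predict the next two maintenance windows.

The gap pattern 1, 6, 1, 6, 1, 6 repeats every 2 events.
These are the Mondays and Tuesdays of each week.
Next Tuesday: Apr 16 1996.
The following Monday is Apr 22 1996.

Apr 16 1996, Apr 22 1996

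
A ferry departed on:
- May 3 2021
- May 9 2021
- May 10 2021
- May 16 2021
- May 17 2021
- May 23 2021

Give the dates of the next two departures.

May 24 2021, May 30 2021

Every event lands on a Monday or Sunday (gaps cycle 6, 1, 6, 1, 6).
So the schedule is: every Monday and Sunday.
Next Monday: May 24 2021.
Next Sunday: May 30 2021.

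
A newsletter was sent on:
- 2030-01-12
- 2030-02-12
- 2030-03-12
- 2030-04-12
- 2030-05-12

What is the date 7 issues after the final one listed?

The day-of-month is always 12 (31, 28, 31, 30 days between events).
So this recurs on the 12th of each month.
Next: June 2030 → 2030-06-12.
Next: July 2030 → 2030-07-12.
August 2030: 2030-08-12.
Next: September 2030 → 2030-09-12.
October 2030: 2030-10-12.
Next: November 2030 → 2030-11-12.
December 2030: 2030-12-12.

2030-12-12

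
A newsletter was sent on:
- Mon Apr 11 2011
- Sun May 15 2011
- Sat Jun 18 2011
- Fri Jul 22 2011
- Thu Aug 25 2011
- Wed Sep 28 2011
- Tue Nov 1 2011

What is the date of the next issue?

Gaps between consecutive events: 34, 34, 34, 34, 34, 34 days — a constant 34-day interval.
Tue Nov 1 2011 + 34 days = Mon Dec 5 2011.

Mon Dec 5 2011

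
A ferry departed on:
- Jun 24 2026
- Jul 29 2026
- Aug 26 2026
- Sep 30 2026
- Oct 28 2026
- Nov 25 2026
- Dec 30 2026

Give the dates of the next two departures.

Jan 27 2027, Feb 24 2027

All Wednesdays; the gaps (35, 28, 35, 28, 28, 35) vary with month length.
This is the last Wednesday of each month.
January 2027 ends with Wednesday Jan 27 2027.
Last Wednesday of February 2027: Feb 24 2027.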